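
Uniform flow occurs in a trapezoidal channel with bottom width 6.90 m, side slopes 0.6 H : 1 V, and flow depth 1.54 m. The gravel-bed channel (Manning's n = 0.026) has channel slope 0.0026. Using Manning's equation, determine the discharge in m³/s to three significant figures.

25.9 m³/s

A = (b + z·y)·y = (6.90 + 0.6×1.54)×1.54 = 12.05 m²
P = b + 2y√(1+z²) = 6.90 + 2×1.54×√(1+0.6²) = 10.49 m
R = A/P = 12.05/10.49 = 1.148 m
Q = (1/n)·A·R^(2/3)·S^(1/2) = (1/0.026) × 12.05 × 1.148^(2/3) × 0.0026^(1/2) = 25.91 m³/s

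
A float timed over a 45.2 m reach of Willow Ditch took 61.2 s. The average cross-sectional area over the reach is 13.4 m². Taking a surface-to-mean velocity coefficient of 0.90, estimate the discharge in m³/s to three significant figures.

v_surface = L / t̄ = 45.2 / 61.2 = 0.7386 m/s
v_mean = 0.90 × 0.7386 = 0.6647 m/s
Q = A × v_mean = 13.4 × 0.6647 = 8.907 m³/s

8.91 m³/s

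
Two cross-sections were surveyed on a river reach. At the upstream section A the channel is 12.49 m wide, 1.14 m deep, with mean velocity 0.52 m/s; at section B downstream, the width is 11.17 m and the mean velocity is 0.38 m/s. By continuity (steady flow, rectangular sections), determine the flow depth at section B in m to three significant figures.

1.74 m

Q = A₁V₁ = (12.49×1.14) × 0.52 = 7.404 m³/s
d₂ = Q/(b₂ V₂) = 7.404/(11.17×0.38) = 1.744 m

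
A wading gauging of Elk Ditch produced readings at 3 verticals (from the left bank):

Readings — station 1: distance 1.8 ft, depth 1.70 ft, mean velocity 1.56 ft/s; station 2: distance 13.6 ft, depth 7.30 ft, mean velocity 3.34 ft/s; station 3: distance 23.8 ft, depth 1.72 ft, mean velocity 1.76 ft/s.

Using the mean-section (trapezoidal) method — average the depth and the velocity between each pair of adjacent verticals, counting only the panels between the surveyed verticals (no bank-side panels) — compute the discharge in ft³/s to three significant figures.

247 ft³/s

Panel 1-2: Δb = 11.8 ft, d̄ = (1.70+7.30)/2 = 4.5, v̄ = (1.56+3.34)/2 = 2.45 → q = 11.8×4.5×2.45 = 130.1 ft³/s
Panel 2-3: Δb = 10.2 ft, d̄ = (7.30+1.72)/2 = 4.51, v̄ = (3.34+1.76)/2 = 2.55 → q = 10.2×4.51×2.55 = 117.3 ft³/s
Q = Σ q = 247.4 ft³/s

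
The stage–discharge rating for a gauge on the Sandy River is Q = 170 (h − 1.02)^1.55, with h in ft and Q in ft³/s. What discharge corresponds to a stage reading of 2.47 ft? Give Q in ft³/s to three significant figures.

Q = 170 × (2.47 − 1.02)^1.55 = 170 × 1.45^1.55 = 302.4 ft³/s

302 ft³/s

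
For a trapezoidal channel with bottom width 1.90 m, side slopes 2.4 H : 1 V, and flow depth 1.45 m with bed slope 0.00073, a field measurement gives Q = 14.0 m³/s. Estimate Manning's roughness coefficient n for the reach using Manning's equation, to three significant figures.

0.0133

A = (b + z·y)·y = (1.90 + 2.4×1.45)×1.45 = 7.801 m²
P = b + 2y√(1+z²) = 1.90 + 2×1.45×√(1+2.4²) = 9.440 m
R = A/P = 7.801/9.440 = 0.8264 m
n = (1/Q)·A·R^(2/3)·S^(1/2) = (1/14.0) × 7.801 × 0.8806 × 0.02702 = 0.01326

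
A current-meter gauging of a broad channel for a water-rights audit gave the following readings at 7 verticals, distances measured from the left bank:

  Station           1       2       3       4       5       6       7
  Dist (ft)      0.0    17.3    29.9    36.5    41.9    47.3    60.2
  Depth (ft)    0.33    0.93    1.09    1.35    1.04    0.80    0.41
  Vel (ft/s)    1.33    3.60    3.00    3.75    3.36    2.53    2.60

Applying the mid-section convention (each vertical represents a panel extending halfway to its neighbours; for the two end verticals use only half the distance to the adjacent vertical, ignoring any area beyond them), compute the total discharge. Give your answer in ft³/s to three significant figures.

160 ft³/s

w_1 = (17.3 − 0.0)/2 = 8.65 ft; q_1 = 1.33 × 0.33 × 8.65 = 3.796 ft³/s
w_2 = (29.9 − 0.0)/2 = 14.95 ft; q_2 = 3.60 × 0.93 × 14.95 = 50.05 ft³/s
w_3 = (36.5 − 17.3)/2 = 9.6 ft; q_3 = 3.00 × 1.09 × 9.6 = 31.39 ft³/s
w_4 = (41.9 − 29.9)/2 = 6 ft; q_4 = 3.75 × 1.35 × 6 = 30.38 ft³/s
w_5 = (47.3 − 36.5)/2 = 5.4 ft; q_5 = 3.36 × 1.04 × 5.4 = 18.87 ft³/s
w_6 = (60.2 − 41.9)/2 = 9.15 ft; q_6 = 2.53 × 0.80 × 9.15 = 18.52 ft³/s
w_7 = (60.2 − 47.3)/2 = 6.45 ft; q_7 = 2.60 × 0.41 × 6.45 = 6.876 ft³/s
Q = Σ qᵢ = 159.9 ft³/s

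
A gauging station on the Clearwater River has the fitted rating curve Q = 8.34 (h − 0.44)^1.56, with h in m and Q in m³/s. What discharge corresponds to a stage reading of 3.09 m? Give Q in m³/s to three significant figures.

38.1 m³/s

Q = 8.34 × (3.09 − 0.44)^1.56 = 8.34 × 2.65^1.56 = 38.14 m³/s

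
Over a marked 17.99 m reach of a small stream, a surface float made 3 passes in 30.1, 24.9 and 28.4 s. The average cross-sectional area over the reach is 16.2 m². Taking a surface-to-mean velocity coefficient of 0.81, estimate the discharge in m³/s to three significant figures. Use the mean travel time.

8.49 m³/s

t̄ = (30.1 + 24.9 + 28.4) / 3 = 27.8 s
v_surface = L / t̄ = 17.99 / 27.8 = 0.6471 m/s
v_mean = 0.81 × 0.6471 = 0.5242 m/s
Q = A × v_mean = 16.2 × 0.5242 = 8.492 m³/s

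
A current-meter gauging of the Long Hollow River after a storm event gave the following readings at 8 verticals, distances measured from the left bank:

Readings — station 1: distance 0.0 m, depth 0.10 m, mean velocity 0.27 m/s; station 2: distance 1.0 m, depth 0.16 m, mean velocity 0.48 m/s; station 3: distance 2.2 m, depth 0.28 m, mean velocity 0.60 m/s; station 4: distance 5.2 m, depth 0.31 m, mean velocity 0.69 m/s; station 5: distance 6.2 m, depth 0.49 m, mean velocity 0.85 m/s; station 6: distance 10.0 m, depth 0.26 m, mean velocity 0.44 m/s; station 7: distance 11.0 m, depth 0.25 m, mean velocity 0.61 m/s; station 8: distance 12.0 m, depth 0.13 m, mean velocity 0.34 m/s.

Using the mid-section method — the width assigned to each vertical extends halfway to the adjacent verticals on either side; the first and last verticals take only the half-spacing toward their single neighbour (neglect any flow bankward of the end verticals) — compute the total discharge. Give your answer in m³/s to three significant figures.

w_1 = (1.0 − 0.0)/2 = 0.5 m; q_1 = 0.27 × 0.10 × 0.5 = 0.01350 m³/s
w_2 = (2.2 − 0.0)/2 = 1.1 m; q_2 = 0.48 × 0.16 × 1.1 = 0.08448 m³/s
w_3 = (5.2 − 1.0)/2 = 2.1 m; q_3 = 0.60 × 0.28 × 2.1 = 0.3528 m³/s
w_4 = (6.2 − 2.2)/2 = 2 m; q_4 = 0.69 × 0.31 × 2 = 0.4278 m³/s
w_5 = (10.0 − 5.2)/2 = 2.4 m; q_5 = 0.85 × 0.49 × 2.4 = 0.9996 m³/s
w_6 = (11.0 − 6.2)/2 = 2.4 m; q_6 = 0.44 × 0.26 × 2.4 = 0.2746 m³/s
w_7 = (12.0 − 10.0)/2 = 1 m; q_7 = 0.61 × 0.25 × 1 = 0.1525 m³/s
w_8 = (12.0 − 11.0)/2 = 0.5 m; q_8 = 0.34 × 0.13 × 0.5 = 0.02210 m³/s
Q = Σ qᵢ = 2.327 m³/s

2.33 m³/s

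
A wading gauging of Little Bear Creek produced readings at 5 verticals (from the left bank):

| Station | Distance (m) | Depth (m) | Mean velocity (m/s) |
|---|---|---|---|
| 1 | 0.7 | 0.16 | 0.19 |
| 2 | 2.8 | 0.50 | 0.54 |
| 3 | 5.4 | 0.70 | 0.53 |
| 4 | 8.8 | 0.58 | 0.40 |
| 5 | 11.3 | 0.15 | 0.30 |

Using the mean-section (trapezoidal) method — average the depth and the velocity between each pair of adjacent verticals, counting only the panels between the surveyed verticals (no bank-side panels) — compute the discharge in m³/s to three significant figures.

Panel 1-2: Δb = 2.1 m, d̄ = (0.16+0.50)/2 = 0.33, v̄ = (0.19+0.54)/2 = 0.365 → q = 2.1×0.33×0.365 = 0.2529 m³/s
Panel 2-3: Δb = 2.6 m, d̄ = (0.50+0.70)/2 = 0.6, v̄ = (0.54+0.53)/2 = 0.535 → q = 2.6×0.6×0.535 = 0.8346 m³/s
Panel 3-4: Δb = 3.4 m, d̄ = (0.70+0.58)/2 = 0.64, v̄ = (0.53+0.40)/2 = 0.465 → q = 3.4×0.64×0.465 = 1.012 m³/s
Panel 4-5: Δb = 2.5 m, d̄ = (0.58+0.15)/2 = 0.365, v̄ = (0.40+0.30)/2 = 0.35 → q = 2.5×0.365×0.35 = 0.3194 m³/s
Q = Σ q = 2.419 m³/s

2.42 m³/s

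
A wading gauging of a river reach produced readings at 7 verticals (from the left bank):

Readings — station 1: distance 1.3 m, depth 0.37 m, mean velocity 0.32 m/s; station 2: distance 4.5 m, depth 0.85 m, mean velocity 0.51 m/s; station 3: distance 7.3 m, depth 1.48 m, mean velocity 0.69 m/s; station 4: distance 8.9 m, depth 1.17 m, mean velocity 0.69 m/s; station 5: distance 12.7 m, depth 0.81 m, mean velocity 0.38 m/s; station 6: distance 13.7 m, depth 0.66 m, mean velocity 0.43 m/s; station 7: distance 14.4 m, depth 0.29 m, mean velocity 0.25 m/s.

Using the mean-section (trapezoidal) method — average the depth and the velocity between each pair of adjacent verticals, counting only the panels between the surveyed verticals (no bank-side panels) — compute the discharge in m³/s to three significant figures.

Panel 1-2: Δb = 3.2 m, d̄ = (0.37+0.85)/2 = 0.61, v̄ = (0.32+0.51)/2 = 0.415 → q = 3.2×0.61×0.415 = 0.8101 m³/s
Panel 2-3: Δb = 2.8 m, d̄ = (0.85+1.48)/2 = 1.165, v̄ = (0.51+0.69)/2 = 0.6 → q = 2.8×1.165×0.6 = 1.957 m³/s
Panel 3-4: Δb = 1.6 m, d̄ = (1.48+1.17)/2 = 1.325, v̄ = (0.69+0.69)/2 = 0.69 → q = 1.6×1.325×0.69 = 1.463 m³/s
Panel 4-5: Δb = 3.8 m, d̄ = (1.17+0.81)/2 = 0.99, v̄ = (0.69+0.38)/2 = 0.535 → q = 3.8×0.99×0.535 = 2.013 m³/s
Panel 5-6: Δb = 1 m, d̄ = (0.81+0.66)/2 = 0.735, v̄ = (0.38+0.43)/2 = 0.405 → q = 1×0.735×0.405 = 0.2977 m³/s
Panel 6-7: Δb = 0.7 m, d̄ = (0.66+0.29)/2 = 0.475, v̄ = (0.43+0.25)/2 = 0.34 → q = 0.7×0.475×0.34 = 0.1131 m³/s
Q = Σ q = 6.653 m³/s

6.65 m³/s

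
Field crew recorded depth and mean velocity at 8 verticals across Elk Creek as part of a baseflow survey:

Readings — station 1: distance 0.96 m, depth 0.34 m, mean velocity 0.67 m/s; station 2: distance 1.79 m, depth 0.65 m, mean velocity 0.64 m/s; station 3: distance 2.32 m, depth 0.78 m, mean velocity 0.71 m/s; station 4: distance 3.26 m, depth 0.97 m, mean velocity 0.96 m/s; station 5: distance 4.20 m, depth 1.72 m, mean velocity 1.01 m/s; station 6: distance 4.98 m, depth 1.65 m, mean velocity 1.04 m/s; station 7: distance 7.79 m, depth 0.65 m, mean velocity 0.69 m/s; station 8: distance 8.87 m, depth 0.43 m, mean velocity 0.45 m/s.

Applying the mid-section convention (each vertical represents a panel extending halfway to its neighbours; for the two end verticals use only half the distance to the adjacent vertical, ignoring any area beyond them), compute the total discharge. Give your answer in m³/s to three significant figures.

7.21 m³/s

w_1 = (1.79 − 0.96)/2 = 0.415 m; q_1 = 0.67 × 0.34 × 0.415 = 0.09454 m³/s
w_2 = (2.32 − 0.96)/2 = 0.68 m; q_2 = 0.64 × 0.65 × 0.68 = 0.2829 m³/s
w_3 = (3.26 − 1.79)/2 = 0.735 m; q_3 = 0.71 × 0.78 × 0.735 = 0.4070 m³/s
w_4 = (4.20 − 2.32)/2 = 0.94 m; q_4 = 0.96 × 0.97 × 0.94 = 0.8753 m³/s
w_5 = (4.98 − 3.26)/2 = 0.86 m; q_5 = 1.01 × 1.72 × 0.86 = 1.494 m³/s
w_6 = (7.79 − 4.20)/2 = 1.795 m; q_6 = 1.04 × 1.65 × 1.795 = 3.080 m³/s
w_7 = (8.87 − 4.98)/2 = 1.945 m; q_7 = 0.69 × 0.65 × 1.945 = 0.8723 m³/s
w_8 = (8.87 − 7.79)/2 = 0.54 m; q_8 = 0.45 × 0.43 × 0.54 = 0.1045 m³/s
Q = Σ qᵢ = 7.211 m³/s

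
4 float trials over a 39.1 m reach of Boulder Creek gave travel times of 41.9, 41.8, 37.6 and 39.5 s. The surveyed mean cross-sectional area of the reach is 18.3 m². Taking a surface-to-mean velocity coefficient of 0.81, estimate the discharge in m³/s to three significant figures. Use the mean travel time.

t̄ = (41.9 + 41.8 + 37.6 + 39.5) / 4 = 40.2 s
v_surface = L / t̄ = 39.1 / 40.2 = 0.9726 m/s
v_mean = 0.81 × 0.9726 = 0.7878 m/s
Q = A × v_mean = 18.3 × 0.7878 = 14.42 m³/s

14.4 m³/s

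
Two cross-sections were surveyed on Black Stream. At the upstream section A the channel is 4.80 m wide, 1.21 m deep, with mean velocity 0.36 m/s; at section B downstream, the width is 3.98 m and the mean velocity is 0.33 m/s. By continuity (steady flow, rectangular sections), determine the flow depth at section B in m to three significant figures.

Q = A₁V₁ = (4.80×1.21) × 0.36 = 2.091 m³/s
d₂ = Q/(b₂ V₂) = 2.091/(3.98×0.33) = 1.592 m

1.59 m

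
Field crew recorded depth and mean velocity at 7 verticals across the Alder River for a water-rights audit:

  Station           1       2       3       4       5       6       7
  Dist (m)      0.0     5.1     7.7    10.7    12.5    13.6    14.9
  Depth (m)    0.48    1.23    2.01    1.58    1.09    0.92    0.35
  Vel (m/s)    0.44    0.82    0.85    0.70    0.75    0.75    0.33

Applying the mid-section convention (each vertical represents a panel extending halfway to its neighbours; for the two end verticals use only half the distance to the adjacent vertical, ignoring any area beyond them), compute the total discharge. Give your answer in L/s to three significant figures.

w_1 = (5.1 − 0.0)/2 = 2.55 m; q_1 = 0.44 × 0.48 × 2.55 = 0.5386 m³/s
w_2 = (7.7 − 0.0)/2 = 3.85 m; q_2 = 0.82 × 1.23 × 3.85 = 3.883 m³/s
w_3 = (10.7 − 5.1)/2 = 2.8 m; q_3 = 0.85 × 2.01 × 2.8 = 4.784 m³/s
w_4 = (12.5 − 7.7)/2 = 2.4 m; q_4 = 0.70 × 1.58 × 2.4 = 2.654 m³/s
w_5 = (13.6 − 10.7)/2 = 1.45 m; q_5 = 0.75 × 1.09 × 1.45 = 1.185 m³/s
w_6 = (14.9 − 12.5)/2 = 1.2 m; q_6 = 0.75 × 0.92 × 1.2 = 0.8280 m³/s
w_7 = (14.9 − 13.6)/2 = 0.65 m; q_7 = 0.33 × 0.35 × 0.65 = 0.07508 m³/s
Q = Σ qᵢ = 13.95 m³/s
= 13.95 × 1000 = 13950 L/s

13900 L/s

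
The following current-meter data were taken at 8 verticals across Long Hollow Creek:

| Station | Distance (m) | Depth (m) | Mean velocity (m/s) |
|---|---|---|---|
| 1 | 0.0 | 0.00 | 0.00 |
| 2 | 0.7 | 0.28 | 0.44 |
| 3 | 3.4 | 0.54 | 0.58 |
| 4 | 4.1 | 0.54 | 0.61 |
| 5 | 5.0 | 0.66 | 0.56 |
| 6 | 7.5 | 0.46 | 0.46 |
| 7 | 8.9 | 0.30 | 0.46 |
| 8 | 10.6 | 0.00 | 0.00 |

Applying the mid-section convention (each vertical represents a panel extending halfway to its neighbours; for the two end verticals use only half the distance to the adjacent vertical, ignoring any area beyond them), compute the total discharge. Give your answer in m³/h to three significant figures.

w_2 = (3.4 − 0.0)/2 = 1.7 m; q_2 = 0.44 × 0.28 × 1.7 = 0.2094 m³/s
w_3 = (4.1 − 0.7)/2 = 1.7 m; q_3 = 0.58 × 0.54 × 1.7 = 0.5324 m³/s
w_4 = (5.0 − 3.4)/2 = 0.8 m; q_4 = 0.61 × 0.54 × 0.8 = 0.2635 m³/s
w_5 = (7.5 − 4.1)/2 = 1.7 m; q_5 = 0.56 × 0.66 × 1.7 = 0.6283 m³/s
w_6 = (8.9 − 5.0)/2 = 1.95 m; q_6 = 0.46 × 0.46 × 1.95 = 0.4126 m³/s
w_7 = (10.6 − 7.5)/2 = 1.55 m; q_7 = 0.46 × 0.30 × 1.55 = 0.2139 m³/s
Stations 1, 8 contribute zero (depth or velocity is 0).
Q = Σ qᵢ = 2.260 m³/s
= 2.260 × 3600 = 8137 m³/h

8140 m³/h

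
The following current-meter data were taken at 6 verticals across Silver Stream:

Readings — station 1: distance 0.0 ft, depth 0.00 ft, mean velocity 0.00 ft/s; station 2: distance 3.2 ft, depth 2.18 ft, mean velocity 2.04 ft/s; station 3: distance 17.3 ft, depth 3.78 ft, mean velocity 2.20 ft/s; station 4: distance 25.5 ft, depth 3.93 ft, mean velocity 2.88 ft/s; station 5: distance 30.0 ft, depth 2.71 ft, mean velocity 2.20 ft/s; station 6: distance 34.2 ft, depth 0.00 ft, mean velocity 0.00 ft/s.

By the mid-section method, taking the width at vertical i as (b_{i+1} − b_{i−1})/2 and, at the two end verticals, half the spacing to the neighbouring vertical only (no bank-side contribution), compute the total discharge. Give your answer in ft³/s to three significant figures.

229 ft³/s

w_2 = (17.3 − 0.0)/2 = 8.65 ft; q_2 = 2.04 × 2.18 × 8.65 = 38.47 ft³/s
w_3 = (25.5 − 3.2)/2 = 11.15 ft; q_3 = 2.20 × 3.78 × 11.15 = 92.72 ft³/s
w_4 = (30.0 − 17.3)/2 = 6.35 ft; q_4 = 2.88 × 3.93 × 6.35 = 71.87 ft³/s
w_5 = (34.2 − 25.5)/2 = 4.35 ft; q_5 = 2.20 × 2.71 × 4.35 = 25.93 ft³/s
Stations 1, 6 contribute zero (depth or velocity is 0).
Q = Σ qᵢ = 229.0 ft³/s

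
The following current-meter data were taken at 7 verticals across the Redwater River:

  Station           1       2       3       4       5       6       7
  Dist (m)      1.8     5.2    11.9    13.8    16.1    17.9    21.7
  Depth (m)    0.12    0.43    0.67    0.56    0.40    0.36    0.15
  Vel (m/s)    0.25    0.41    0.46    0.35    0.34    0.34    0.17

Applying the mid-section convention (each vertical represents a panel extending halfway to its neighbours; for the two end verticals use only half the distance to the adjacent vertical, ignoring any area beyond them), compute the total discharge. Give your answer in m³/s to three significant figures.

3.35 m³/s

w_1 = (5.2 − 1.8)/2 = 1.7 m; q_1 = 0.25 × 0.12 × 1.7 = 0.05100 m³/s
w_2 = (11.9 − 1.8)/2 = 5.05 m; q_2 = 0.41 × 0.43 × 5.05 = 0.8903 m³/s
w_3 = (13.8 − 5.2)/2 = 4.3 m; q_3 = 0.46 × 0.67 × 4.3 = 1.325 m³/s
w_4 = (16.1 − 11.9)/2 = 2.1 m; q_4 = 0.35 × 0.56 × 2.1 = 0.4116 m³/s
w_5 = (17.9 − 13.8)/2 = 2.05 m; q_5 = 0.34 × 0.40 × 2.05 = 0.2788 m³/s
w_6 = (21.7 − 16.1)/2 = 2.8 m; q_6 = 0.34 × 0.36 × 2.8 = 0.3427 m³/s
w_7 = (21.7 − 17.9)/2 = 1.9 m; q_7 = 0.17 × 0.15 × 1.9 = 0.04845 m³/s
Q = Σ qᵢ = 3.348 m³/s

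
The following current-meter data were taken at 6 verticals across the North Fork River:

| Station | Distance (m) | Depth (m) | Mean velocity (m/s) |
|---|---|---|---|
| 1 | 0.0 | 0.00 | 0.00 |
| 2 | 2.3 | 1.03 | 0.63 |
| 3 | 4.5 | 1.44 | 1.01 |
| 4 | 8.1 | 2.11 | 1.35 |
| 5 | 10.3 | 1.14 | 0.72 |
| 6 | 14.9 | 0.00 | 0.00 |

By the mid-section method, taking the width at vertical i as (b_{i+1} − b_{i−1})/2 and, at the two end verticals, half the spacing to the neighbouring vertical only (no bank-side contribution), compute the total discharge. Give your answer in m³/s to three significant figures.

16.7 m³/s

w_2 = (4.5 − 0.0)/2 = 2.25 m; q_2 = 0.63 × 1.03 × 2.25 = 1.460 m³/s
w_3 = (8.1 − 2.3)/2 = 2.9 m; q_3 = 1.01 × 1.44 × 2.9 = 4.218 m³/s
w_4 = (10.3 − 4.5)/2 = 2.9 m; q_4 = 1.35 × 2.11 × 2.9 = 8.261 m³/s
w_5 = (14.9 − 8.1)/2 = 3.4 m; q_5 = 0.72 × 1.14 × 3.4 = 2.791 m³/s
Stations 1, 6 contribute zero (depth or velocity is 0).
Q = Σ qᵢ = 16.73 m³/s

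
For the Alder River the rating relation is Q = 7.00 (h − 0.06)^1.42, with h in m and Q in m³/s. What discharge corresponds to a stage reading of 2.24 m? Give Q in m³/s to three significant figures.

Q = 7.00 × (2.24 − 0.06)^1.42 = 7.00 × 2.18^1.42 = 21.17 m³/s

21.2 m³/s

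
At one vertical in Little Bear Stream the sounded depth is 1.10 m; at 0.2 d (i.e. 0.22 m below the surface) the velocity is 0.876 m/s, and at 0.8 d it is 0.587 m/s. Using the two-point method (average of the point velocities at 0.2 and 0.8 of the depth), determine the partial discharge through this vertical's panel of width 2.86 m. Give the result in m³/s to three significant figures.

v̄ = (0.876 + 0.587) / 2 = 0.7315 m/s
q = v̄ × d × w = 0.7315 × 1.10 × 2.86 = 2.301 m³/s

2.30 m³/s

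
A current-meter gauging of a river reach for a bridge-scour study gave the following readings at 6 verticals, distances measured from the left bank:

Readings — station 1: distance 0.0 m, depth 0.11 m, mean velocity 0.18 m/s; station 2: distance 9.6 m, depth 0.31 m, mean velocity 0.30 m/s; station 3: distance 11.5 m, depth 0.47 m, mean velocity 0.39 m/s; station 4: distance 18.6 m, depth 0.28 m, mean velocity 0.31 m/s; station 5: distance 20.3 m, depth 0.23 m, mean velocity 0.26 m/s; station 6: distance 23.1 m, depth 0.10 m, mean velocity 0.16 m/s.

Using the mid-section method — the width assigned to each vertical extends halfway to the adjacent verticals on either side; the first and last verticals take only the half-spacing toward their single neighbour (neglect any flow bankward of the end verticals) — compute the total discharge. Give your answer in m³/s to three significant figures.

w_1 = (9.6 − 0.0)/2 = 4.8 m; q_1 = 0.18 × 0.11 × 4.8 = 0.09504 m³/s
w_2 = (11.5 − 0.0)/2 = 5.75 m; q_2 = 0.30 × 0.31 × 5.75 = 0.5348 m³/s
w_3 = (18.6 − 9.6)/2 = 4.5 m; q_3 = 0.39 × 0.47 × 4.5 = 0.8249 m³/s
w_4 = (20.3 − 11.5)/2 = 4.4 m; q_4 = 0.31 × 0.28 × 4.4 = 0.3819 m³/s
w_5 = (23.1 − 18.6)/2 = 2.25 m; q_5 = 0.26 × 0.23 × 2.25 = 0.1346 m³/s
w_6 = (23.1 − 20.3)/2 = 1.4 m; q_6 = 0.16 × 0.10 × 1.4 = 0.02240 m³/s
Q = Σ qᵢ = 1.994 m³/s

1.99 m³/s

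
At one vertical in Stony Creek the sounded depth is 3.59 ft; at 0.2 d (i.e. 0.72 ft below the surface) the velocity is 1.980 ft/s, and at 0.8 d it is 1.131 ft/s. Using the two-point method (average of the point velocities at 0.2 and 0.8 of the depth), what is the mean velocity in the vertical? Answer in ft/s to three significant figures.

1.56 ft/s

v̄ = (1.980 + 1.131) / 2 = 1.556 ft/s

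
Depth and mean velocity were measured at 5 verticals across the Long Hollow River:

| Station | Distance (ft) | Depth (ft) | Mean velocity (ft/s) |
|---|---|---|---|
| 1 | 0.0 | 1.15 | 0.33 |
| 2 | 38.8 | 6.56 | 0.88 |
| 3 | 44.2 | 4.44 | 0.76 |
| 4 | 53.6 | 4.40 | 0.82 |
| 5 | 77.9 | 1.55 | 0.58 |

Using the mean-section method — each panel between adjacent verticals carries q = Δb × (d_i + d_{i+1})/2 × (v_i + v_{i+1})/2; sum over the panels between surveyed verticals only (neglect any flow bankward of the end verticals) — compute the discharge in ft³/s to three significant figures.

198 ft³/s

Panel 1-2: Δb = 38.8 ft, d̄ = (1.15+6.56)/2 = 3.855, v̄ = (0.33+0.88)/2 = 0.605 → q = 38.8×3.855×0.605 = 90.49 ft³/s
Panel 2-3: Δb = 5.4 ft, d̄ = (6.56+4.44)/2 = 5.5, v̄ = (0.88+0.76)/2 = 0.82 → q = 5.4×5.5×0.82 = 24.35 ft³/s
Panel 3-4: Δb = 9.4 ft, d̄ = (4.44+4.40)/2 = 4.42, v̄ = (0.76+0.82)/2 = 0.79 → q = 9.4×4.42×0.79 = 32.82 ft³/s
Panel 4-5: Δb = 24.3 ft, d̄ = (4.40+1.55)/2 = 2.975, v̄ = (0.82+0.58)/2 = 0.7 → q = 24.3×2.975×0.7 = 50.60 ft³/s
Q = Σ q = 198.3 ft³/s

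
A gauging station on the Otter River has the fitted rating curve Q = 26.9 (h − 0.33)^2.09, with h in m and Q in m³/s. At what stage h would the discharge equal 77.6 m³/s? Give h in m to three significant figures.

1.99 m

h − h₀ = (Q/C)^(1/b) = (77.6/26.9)^(1/2.09) = 1.660 m
h = 0.33 + 1.660 = 1.990 m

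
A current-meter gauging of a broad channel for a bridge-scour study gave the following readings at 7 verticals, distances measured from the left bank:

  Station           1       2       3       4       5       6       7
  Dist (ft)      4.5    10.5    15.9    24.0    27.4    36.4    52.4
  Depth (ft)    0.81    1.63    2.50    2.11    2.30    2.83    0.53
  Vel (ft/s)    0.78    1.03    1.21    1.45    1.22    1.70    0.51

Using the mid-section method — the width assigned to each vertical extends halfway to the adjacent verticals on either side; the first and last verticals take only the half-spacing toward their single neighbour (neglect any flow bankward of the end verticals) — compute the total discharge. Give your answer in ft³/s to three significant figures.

w_1 = (10.5 − 4.5)/2 = 3 ft; q_1 = 0.78 × 0.81 × 3 = 1.895 ft³/s
w_2 = (15.9 − 4.5)/2 = 5.7 ft; q_2 = 1.03 × 1.63 × 5.7 = 9.570 ft³/s
w_3 = (24.0 − 10.5)/2 = 6.75 ft; q_3 = 1.21 × 2.50 × 6.75 = 20.42 ft³/s
w_4 = (27.4 − 15.9)/2 = 5.75 ft; q_4 = 1.45 × 2.11 × 5.75 = 17.59 ft³/s
w_5 = (36.4 − 24.0)/2 = 6.2 ft; q_5 = 1.22 × 2.30 × 6.2 = 17.40 ft³/s
w_6 = (52.4 − 27.4)/2 = 12.5 ft; q_6 = 1.70 × 2.83 × 12.5 = 60.14 ft³/s
w_7 = (52.4 − 36.4)/2 = 8 ft; q_7 = 0.51 × 0.53 × 8 = 2.162 ft³/s
Q = Σ qᵢ = 129.2 ft³/s

129 ft³/s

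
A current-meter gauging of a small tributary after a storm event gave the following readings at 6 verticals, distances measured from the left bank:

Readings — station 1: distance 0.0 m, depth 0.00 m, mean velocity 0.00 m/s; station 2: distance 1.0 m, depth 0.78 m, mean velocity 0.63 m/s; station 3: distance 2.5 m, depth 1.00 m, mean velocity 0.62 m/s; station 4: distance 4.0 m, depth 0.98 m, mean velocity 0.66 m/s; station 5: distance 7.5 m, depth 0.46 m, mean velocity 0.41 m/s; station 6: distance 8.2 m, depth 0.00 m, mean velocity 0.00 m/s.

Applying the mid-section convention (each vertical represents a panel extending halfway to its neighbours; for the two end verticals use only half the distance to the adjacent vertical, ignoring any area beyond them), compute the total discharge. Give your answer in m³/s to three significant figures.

w_2 = (2.5 − 0.0)/2 = 1.25 m; q_2 = 0.63 × 0.78 × 1.25 = 0.6143 m³/s
w_3 = (4.0 − 1.0)/2 = 1.5 m; q_3 = 0.62 × 1.00 × 1.5 = 0.9300 m³/s
w_4 = (7.5 − 2.5)/2 = 2.5 m; q_4 = 0.66 × 0.98 × 2.5 = 1.617 m³/s
w_5 = (8.2 − 4.0)/2 = 2.1 m; q_5 = 0.41 × 0.46 × 2.1 = 0.3961 m³/s
Stations 1, 6 contribute zero (depth or velocity is 0).
Q = Σ qᵢ = 3.557 m³/s

3.56 m³/s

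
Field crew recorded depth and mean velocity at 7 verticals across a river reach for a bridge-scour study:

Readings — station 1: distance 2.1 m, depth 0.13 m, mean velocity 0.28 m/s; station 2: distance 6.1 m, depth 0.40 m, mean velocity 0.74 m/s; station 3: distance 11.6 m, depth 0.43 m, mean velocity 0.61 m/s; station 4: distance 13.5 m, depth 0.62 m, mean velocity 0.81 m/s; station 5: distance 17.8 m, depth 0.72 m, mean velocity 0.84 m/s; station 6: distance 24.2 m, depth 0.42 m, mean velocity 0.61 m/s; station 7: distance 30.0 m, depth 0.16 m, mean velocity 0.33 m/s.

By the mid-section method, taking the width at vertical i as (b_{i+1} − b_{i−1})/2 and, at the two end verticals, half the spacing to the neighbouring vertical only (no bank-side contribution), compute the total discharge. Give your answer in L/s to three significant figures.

w_1 = (6.1 − 2.1)/2 = 2 m; q_1 = 0.28 × 0.13 × 2 = 0.07280 m³/s
w_2 = (11.6 − 2.1)/2 = 4.75 m; q_2 = 0.74 × 0.40 × 4.75 = 1.406 m³/s
w_3 = (13.5 − 6.1)/2 = 3.7 m; q_3 = 0.61 × 0.43 × 3.7 = 0.9705 m³/s
w_4 = (17.8 − 11.6)/2 = 3.1 m; q_4 = 0.81 × 0.62 × 3.1 = 1.557 m³/s
w_5 = (24.2 − 13.5)/2 = 5.35 m; q_5 = 0.84 × 0.72 × 5.35 = 3.236 m³/s
w_6 = (30.0 − 17.8)/2 = 6.1 m; q_6 = 0.61 × 0.42 × 6.1 = 1.563 m³/s
w_7 = (30.0 − 24.2)/2 = 2.9 m; q_7 = 0.33 × 0.16 × 2.9 = 0.1531 m³/s
Q = Σ qᵢ = 8.958 m³/s
= 8.958 × 1000 = 8958 L/s

8960 L/s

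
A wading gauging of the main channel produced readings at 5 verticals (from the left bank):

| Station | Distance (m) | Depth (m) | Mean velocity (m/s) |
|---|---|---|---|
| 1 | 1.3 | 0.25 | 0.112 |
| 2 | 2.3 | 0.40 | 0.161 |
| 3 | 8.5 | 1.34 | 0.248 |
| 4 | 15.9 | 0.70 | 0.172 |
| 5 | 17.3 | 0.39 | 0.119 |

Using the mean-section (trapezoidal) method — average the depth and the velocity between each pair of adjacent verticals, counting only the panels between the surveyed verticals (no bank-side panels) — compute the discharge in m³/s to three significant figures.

Panel 1-2: Δb = 1 m, d̄ = (0.25+0.40)/2 = 0.325, v̄ = (0.112+0.161)/2 = 0.1365 → q = 1×0.325×0.1365 = 0.04436 m³/s
Panel 2-3: Δb = 6.2 m, d̄ = (0.40+1.34)/2 = 0.87, v̄ = (0.161+0.248)/2 = 0.2045 → q = 6.2×0.87×0.2045 = 1.103 m³/s
Panel 3-4: Δb = 7.4 m, d̄ = (1.34+0.70)/2 = 1.02, v̄ = (0.248+0.172)/2 = 0.21 → q = 7.4×1.02×0.21 = 1.585 m³/s
Panel 4-5: Δb = 1.4 m, d̄ = (0.70+0.39)/2 = 0.545, v̄ = (0.172+0.119)/2 = 0.1455 → q = 1.4×0.545×0.1455 = 0.1110 m³/s
Q = Σ q = 2.844 m³/s

2.84 m³/s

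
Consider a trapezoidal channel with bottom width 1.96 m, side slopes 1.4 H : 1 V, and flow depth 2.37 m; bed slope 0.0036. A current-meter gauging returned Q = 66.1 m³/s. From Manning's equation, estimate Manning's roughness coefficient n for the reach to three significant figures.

0.0131

A = (b + z·y)·y = (1.96 + 1.4×2.37)×2.37 = 12.51 m²
P = b + 2y√(1+z²) = 1.96 + 2×2.37×√(1+1.4²) = 10.12 m
R = A/P = 12.51/10.12 = 1.237 m
n = (1/Q)·A·R^(2/3)·S^(1/2) = (1/66.1) × 12.51 × 1.152 × 0.06000 = 0.01308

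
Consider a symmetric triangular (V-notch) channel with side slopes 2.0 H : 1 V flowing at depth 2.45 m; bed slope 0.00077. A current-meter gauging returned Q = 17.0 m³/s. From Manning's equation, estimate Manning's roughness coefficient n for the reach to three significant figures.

0.0208

A = z·y² = 2.0×2.45² = 12.01 m²
P = 2y√(1+z²) = 2×2.45×√(1+2.0²) = 10.96 m
R = A/P = 12.01/10.96 = 1.096 m
n = (1/Q)·A·R^(2/3)·S^(1/2) = (1/17.0) × 12.01 × 1.063 × 0.02775 = 0.02083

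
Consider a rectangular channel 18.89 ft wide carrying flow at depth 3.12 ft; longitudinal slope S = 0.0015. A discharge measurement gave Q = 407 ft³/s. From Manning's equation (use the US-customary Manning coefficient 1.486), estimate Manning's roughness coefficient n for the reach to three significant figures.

A = b·y = 18.89 × 3.12 = 58.94 ft²
P = b + 2y = 18.89 + 2×3.12 = 25.13 ft
R = A/P = 58.94/25.13 = 2.345 ft
n = (1.486/Q)·A·R^(2/3)·S^(1/2) = (1.486/407) × 58.94 × 1.765 × 0.03873 = 0.01471

0.0147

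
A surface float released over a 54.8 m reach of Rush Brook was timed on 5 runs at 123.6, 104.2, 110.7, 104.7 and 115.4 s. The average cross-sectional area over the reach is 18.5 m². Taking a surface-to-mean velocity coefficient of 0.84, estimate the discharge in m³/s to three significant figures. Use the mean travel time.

7.62 m³/s

t̄ = (123.6 + 104.2 + 110.7 + 104.7 + 115.4) / 5 = 111.72 s
v_surface = L / t̄ = 54.8 / 111.72 = 0.4905 m/s
v_mean = 0.84 × 0.4905 = 0.4120 m/s
Q = A × v_mean = 18.5 × 0.4120 = 7.623 m³/s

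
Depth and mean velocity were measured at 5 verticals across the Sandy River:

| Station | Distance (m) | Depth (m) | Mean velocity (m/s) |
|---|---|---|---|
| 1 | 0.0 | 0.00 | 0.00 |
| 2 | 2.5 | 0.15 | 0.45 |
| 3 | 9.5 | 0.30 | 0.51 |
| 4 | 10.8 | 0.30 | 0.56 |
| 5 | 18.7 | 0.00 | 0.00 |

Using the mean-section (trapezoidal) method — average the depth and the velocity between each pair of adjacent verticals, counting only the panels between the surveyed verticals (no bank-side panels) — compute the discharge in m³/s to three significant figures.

Panel 1-2: Δb = 2.5 m, d̄ = (0.00+0.15)/2 = 0.075, v̄ = (0.00+0.45)/2 = 0.225 → q = 2.5×0.075×0.225 = 0.04219 m³/s
Panel 2-3: Δb = 7 m, d̄ = (0.15+0.30)/2 = 0.225, v̄ = (0.45+0.51)/2 = 0.48 → q = 7×0.225×0.48 = 0.7560 m³/s
Panel 3-4: Δb = 1.3 m, d̄ = (0.30+0.30)/2 = 0.3, v̄ = (0.51+0.56)/2 = 0.535 → q = 1.3×0.3×0.535 = 0.2087 m³/s
Panel 4-5: Δb = 7.9 m, d̄ = (0.30+0.00)/2 = 0.15, v̄ = (0.56+0.00)/2 = 0.28 → q = 7.9×0.15×0.28 = 0.3318 m³/s
Q = Σ q = 1.339 m³/s

1.34 m³/s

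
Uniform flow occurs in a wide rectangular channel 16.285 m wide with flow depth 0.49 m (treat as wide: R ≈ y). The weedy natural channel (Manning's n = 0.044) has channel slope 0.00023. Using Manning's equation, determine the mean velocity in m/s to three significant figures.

0.214 m/s

A = b·y = 16.285 × 0.49 = 7.980 m²
Wide channel: R ≈ y = 0.49 m
Q = (1/n)·A·R^(2/3)·S^(1/2) = (1/0.044) × 7.980 × 0.4900^(2/3) × 0.00023^(1/2) = 1.709 m³/s
V = Q/A = 1.709/7.980 = 0.2142 m/s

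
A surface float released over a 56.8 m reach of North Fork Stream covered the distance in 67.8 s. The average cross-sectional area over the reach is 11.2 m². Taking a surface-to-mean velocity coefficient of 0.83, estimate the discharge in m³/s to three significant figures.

7.79 m³/s

v_surface = L / t̄ = 56.8 / 67.8 = 0.8378 m/s
v_mean = 0.83 × 0.8378 = 0.6953 m/s
Q = A × v_mean = 11.2 × 0.6953 = 7.788 m³/s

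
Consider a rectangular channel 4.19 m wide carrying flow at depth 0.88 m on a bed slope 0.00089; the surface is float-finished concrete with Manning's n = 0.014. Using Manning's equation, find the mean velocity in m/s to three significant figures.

A = b·y = 4.19 × 0.88 = 3.687 m²
P = b + 2y = 4.19 + 2×0.88 = 5.950 m
R = A/P = 3.687/5.950 = 0.6197 m
Q = (1/n)·A·R^(2/3)·S^(1/2) = (1/0.014) × 3.687 × 0.6197^(2/3) × 0.00089^(1/2) = 5.711 m³/s
V = Q/A = 5.711/3.687 = 1.549 m/s

1.55 m/s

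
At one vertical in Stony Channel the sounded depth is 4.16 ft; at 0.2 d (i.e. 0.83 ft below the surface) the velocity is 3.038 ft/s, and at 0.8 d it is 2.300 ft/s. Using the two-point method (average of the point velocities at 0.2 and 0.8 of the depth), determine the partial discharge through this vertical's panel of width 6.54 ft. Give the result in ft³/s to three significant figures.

72.6 ft³/s

v̄ = (3.038 + 2.300) / 2 = 2.669 ft/s
q = v̄ × d × w = 2.669 × 4.16 × 6.54 = 72.61 ft³/s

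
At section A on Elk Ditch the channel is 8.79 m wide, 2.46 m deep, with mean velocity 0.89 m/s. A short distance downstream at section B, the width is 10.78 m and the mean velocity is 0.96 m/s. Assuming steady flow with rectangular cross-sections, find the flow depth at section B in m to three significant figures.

Q = A₁V₁ = (8.79×2.46) × 0.89 = 19.24 m³/s
d₂ = Q/(b₂ V₂) = 19.24/(10.78×0.96) = 1.860 m

1.86 m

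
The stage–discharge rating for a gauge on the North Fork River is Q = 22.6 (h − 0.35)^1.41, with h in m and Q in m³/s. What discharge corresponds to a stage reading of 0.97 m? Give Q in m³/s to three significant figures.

11.5 m³/s

Q = 22.6 × (0.97 − 0.35)^1.41 = 22.6 × 0.62^1.41 = 11.52 m³/s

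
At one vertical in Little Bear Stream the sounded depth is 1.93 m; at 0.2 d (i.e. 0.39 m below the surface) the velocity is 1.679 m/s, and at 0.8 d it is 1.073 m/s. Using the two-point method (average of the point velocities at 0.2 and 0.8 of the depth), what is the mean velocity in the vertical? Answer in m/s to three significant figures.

v̄ = (1.679 + 1.073) / 2 = 1.376 m/s

1.38 m/s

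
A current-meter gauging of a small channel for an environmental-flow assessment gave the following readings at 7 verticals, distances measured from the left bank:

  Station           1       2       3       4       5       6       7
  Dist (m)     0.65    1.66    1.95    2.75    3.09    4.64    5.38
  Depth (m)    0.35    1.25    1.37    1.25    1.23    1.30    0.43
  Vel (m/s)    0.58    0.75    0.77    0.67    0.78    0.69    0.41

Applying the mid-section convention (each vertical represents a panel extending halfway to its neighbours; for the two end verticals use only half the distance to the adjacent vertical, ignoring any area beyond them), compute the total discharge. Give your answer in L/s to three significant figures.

w_1 = (1.66 − 0.65)/2 = 0.505 m; q_1 = 0.58 × 0.35 × 0.505 = 0.1025 m³/s
w_2 = (1.95 − 0.65)/2 = 0.65 m; q_2 = 0.75 × 1.25 × 0.65 = 0.6094 m³/s
w_3 = (2.75 − 1.66)/2 = 0.545 m; q_3 = 0.77 × 1.37 × 0.545 = 0.5749 m³/s
w_4 = (3.09 − 1.95)/2 = 0.57 m; q_4 = 0.67 × 1.25 × 0.57 = 0.4774 m³/s
w_5 = (4.64 − 2.75)/2 = 0.945 m; q_5 = 0.78 × 1.23 × 0.945 = 0.9066 m³/s
w_6 = (5.38 − 3.09)/2 = 1.145 m; q_6 = 0.69 × 1.30 × 1.145 = 1.027 m³/s
w_7 = (5.38 − 4.64)/2 = 0.37 m; q_7 = 0.41 × 0.43 × 0.37 = 0.06523 m³/s
Q = Σ qᵢ = 3.763 m³/s
= 3.763 × 1000 = 3763 L/s

3760 L/s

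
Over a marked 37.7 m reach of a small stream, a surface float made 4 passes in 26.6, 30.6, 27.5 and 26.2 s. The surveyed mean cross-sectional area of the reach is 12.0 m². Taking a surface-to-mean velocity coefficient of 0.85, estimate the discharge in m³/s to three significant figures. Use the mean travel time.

t̄ = (26.6 + 30.6 + 27.5 + 26.2) / 4 = 27.725 s
v_surface = L / t̄ = 37.7 / 27.725 = 1.360 m/s
v_mean = 0.85 × 1.360 = 1.156 m/s
Q = A × v_mean = 12.0 × 1.156 = 13.87 m³/s

13.9 m³/s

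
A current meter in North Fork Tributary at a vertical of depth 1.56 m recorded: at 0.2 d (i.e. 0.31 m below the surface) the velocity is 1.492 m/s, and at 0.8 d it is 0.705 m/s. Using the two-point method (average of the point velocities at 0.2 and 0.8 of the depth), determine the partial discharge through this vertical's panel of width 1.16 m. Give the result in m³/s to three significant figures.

1.99 m³/s

v̄ = (1.492 + 0.705) / 2 = 1.099 m/s
q = v̄ × d × w = 1.099 × 1.56 × 1.16 = 1.988 m³/s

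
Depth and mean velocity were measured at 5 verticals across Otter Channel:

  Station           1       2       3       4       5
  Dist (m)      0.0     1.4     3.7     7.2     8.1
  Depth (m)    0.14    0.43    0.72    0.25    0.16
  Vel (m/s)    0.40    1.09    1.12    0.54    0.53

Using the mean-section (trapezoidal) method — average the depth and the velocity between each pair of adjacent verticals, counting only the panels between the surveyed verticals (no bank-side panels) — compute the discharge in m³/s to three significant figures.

Panel 1-2: Δb = 1.4 m, d̄ = (0.14+0.43)/2 = 0.285, v̄ = (0.40+1.09)/2 = 0.745 → q = 1.4×0.285×0.745 = 0.2973 m³/s
Panel 2-3: Δb = 2.3 m, d̄ = (0.43+0.72)/2 = 0.575, v̄ = (1.09+1.12)/2 = 1.105 → q = 2.3×0.575×1.105 = 1.461 m³/s
Panel 3-4: Δb = 3.5 m, d̄ = (0.72+0.25)/2 = 0.485, v̄ = (1.12+0.54)/2 = 0.83 → q = 3.5×0.485×0.83 = 1.409 m³/s
Panel 4-5: Δb = 0.9 m, d̄ = (0.25+0.16)/2 = 0.205, v̄ = (0.54+0.53)/2 = 0.535 → q = 0.9×0.205×0.535 = 0.09871 m³/s
Q = Σ q = 3.266 m³/s

3.27 m³/s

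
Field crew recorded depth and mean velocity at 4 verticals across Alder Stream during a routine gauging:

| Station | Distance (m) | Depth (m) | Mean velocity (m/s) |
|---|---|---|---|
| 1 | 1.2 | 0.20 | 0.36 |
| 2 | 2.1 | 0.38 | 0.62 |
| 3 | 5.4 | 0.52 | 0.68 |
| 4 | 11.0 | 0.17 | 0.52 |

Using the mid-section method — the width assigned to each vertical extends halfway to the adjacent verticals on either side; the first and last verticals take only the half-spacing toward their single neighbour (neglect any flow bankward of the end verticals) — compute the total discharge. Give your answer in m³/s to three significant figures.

2.35 m³/s

w_1 = (2.1 − 1.2)/2 = 0.45 m; q_1 = 0.36 × 0.20 × 0.45 = 0.03240 m³/s
w_2 = (5.4 − 1.2)/2 = 2.1 m; q_2 = 0.62 × 0.38 × 2.1 = 0.4948 m³/s
w_3 = (11.0 − 2.1)/2 = 4.45 m; q_3 = 0.68 × 0.52 × 4.45 = 1.574 m³/s
w_4 = (11.0 − 5.4)/2 = 2.8 m; q_4 = 0.52 × 0.17 × 2.8 = 0.2475 m³/s
Q = Σ qᵢ = 2.348 m³/s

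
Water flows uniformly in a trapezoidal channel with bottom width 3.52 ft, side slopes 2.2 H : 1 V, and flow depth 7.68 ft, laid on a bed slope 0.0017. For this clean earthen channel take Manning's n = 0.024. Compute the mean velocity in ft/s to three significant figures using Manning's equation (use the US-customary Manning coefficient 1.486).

A = (b + z·y)·y = (3.52 + 2.2×7.68)×7.68 = 156.8 ft²
P = b + 2y√(1+z²) = 3.52 + 2×7.68×√(1+2.2²) = 40.64 ft
R = A/P = 156.8/40.64 = 3.858 ft
Q = (1.486/n)·A·R^(2/3)·S^(1/2) = (1.486/0.024) × 156.8 × 3.858^(2/3) × 0.0017^(1/2) = 984.7 ft³/s
V = Q/A = 984.7/156.8 = 6.280 ft/s

6.28 ft/s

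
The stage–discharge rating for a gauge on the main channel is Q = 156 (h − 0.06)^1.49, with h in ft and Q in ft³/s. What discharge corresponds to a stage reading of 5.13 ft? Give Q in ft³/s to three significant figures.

1750 ft³/s

Q = 156 × (5.13 − 0.06)^1.49 = 156 × 5.07^1.49 = 1752 ft³/s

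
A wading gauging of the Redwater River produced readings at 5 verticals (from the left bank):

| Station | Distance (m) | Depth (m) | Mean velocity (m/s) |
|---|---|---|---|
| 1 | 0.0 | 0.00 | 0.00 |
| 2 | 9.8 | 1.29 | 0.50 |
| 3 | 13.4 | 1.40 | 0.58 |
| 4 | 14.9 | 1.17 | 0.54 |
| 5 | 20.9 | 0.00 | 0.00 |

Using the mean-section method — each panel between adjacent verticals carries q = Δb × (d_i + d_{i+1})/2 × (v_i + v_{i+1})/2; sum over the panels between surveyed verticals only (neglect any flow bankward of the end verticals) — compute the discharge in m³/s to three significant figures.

Panel 1-2: Δb = 9.8 m, d̄ = (0.00+1.29)/2 = 0.645, v̄ = (0.00+0.50)/2 = 0.25 → q = 9.8×0.645×0.25 = 1.580 m³/s
Panel 2-3: Δb = 3.6 m, d̄ = (1.29+1.40)/2 = 1.345, v̄ = (0.50+0.58)/2 = 0.54 → q = 3.6×1.345×0.54 = 2.615 m³/s
Panel 3-4: Δb = 1.5 m, d̄ = (1.40+1.17)/2 = 1.285, v̄ = (0.58+0.54)/2 = 0.56 → q = 1.5×1.285×0.56 = 1.079 m³/s
Panel 4-5: Δb = 6 m, d̄ = (1.17+0.00)/2 = 0.585, v̄ = (0.54+0.00)/2 = 0.27 → q = 6×0.585×0.27 = 0.9477 m³/s
Q = Σ q = 6.222 m³/s

6.22 m³/s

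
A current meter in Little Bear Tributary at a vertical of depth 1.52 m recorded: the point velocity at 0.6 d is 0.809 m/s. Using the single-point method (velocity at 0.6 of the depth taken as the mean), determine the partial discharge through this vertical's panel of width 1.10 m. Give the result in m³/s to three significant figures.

1.35 m³/s

v̄ = v₀.₆ = 0.809 m/s
q = v̄ × d × w = 0.8090 × 1.52 × 1.10 = 1.353 m³/s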